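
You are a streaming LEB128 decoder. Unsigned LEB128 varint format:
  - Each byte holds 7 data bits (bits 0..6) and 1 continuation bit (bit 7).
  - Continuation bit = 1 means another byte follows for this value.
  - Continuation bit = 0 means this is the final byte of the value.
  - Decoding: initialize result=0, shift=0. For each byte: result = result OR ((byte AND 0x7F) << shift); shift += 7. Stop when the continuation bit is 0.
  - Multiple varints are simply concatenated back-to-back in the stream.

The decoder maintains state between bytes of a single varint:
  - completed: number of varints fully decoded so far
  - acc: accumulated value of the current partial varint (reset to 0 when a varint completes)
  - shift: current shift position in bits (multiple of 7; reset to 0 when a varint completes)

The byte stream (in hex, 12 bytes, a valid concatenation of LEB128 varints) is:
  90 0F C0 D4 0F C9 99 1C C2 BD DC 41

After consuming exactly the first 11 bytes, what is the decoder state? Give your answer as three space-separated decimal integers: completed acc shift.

byte[0]=0x90 cont=1 payload=0x10: acc |= 16<<0 -> completed=0 acc=16 shift=7
byte[1]=0x0F cont=0 payload=0x0F: varint #1 complete (value=1936); reset -> completed=1 acc=0 shift=0
byte[2]=0xC0 cont=1 payload=0x40: acc |= 64<<0 -> completed=1 acc=64 shift=7
byte[3]=0xD4 cont=1 payload=0x54: acc |= 84<<7 -> completed=1 acc=10816 shift=14
byte[4]=0x0F cont=0 payload=0x0F: varint #2 complete (value=256576); reset -> completed=2 acc=0 shift=0
byte[5]=0xC9 cont=1 payload=0x49: acc |= 73<<0 -> completed=2 acc=73 shift=7
byte[6]=0x99 cont=1 payload=0x19: acc |= 25<<7 -> completed=2 acc=3273 shift=14
byte[7]=0x1C cont=0 payload=0x1C: varint #3 complete (value=462025); reset -> completed=3 acc=0 shift=0
byte[8]=0xC2 cont=1 payload=0x42: acc |= 66<<0 -> completed=3 acc=66 shift=7
byte[9]=0xBD cont=1 payload=0x3D: acc |= 61<<7 -> completed=3 acc=7874 shift=14
byte[10]=0xDC cont=1 payload=0x5C: acc |= 92<<14 -> completed=3 acc=1515202 shift=21

Answer: 3 1515202 21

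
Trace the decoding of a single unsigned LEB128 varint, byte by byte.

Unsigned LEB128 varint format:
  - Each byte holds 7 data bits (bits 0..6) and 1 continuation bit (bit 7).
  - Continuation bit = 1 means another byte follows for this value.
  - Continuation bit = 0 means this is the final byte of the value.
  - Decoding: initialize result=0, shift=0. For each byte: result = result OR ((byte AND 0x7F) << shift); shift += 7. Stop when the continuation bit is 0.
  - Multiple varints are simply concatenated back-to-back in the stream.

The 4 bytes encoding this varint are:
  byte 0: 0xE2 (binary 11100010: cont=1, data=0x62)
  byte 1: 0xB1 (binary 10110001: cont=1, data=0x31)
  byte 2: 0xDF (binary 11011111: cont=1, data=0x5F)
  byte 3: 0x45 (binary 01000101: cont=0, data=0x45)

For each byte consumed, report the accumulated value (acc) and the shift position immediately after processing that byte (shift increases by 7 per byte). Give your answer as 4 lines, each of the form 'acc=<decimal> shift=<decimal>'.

Answer: acc=98 shift=7
acc=6370 shift=14
acc=1562850 shift=21
acc=146266338 shift=28

Derivation:
byte 0=0xE2: payload=0x62=98, contrib = 98<<0 = 98; acc -> 98, shift -> 7
byte 1=0xB1: payload=0x31=49, contrib = 49<<7 = 6272; acc -> 6370, shift -> 14
byte 2=0xDF: payload=0x5F=95, contrib = 95<<14 = 1556480; acc -> 1562850, shift -> 21
byte 3=0x45: payload=0x45=69, contrib = 69<<21 = 144703488; acc -> 146266338, shift -> 28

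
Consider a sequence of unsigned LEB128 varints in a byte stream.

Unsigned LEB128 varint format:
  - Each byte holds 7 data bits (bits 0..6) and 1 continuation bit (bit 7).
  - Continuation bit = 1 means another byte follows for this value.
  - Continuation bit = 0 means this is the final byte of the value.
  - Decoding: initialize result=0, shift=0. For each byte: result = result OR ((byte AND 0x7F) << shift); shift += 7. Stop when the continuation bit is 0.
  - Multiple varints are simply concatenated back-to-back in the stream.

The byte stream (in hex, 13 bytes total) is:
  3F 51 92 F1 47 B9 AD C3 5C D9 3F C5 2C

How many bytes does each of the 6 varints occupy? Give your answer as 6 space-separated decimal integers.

  byte[0]=0x3F cont=0 payload=0x3F=63: acc |= 63<<0 -> acc=63 shift=7 [end]
Varint 1: bytes[0:1] = 3F -> value 63 (1 byte(s))
  byte[1]=0x51 cont=0 payload=0x51=81: acc |= 81<<0 -> acc=81 shift=7 [end]
Varint 2: bytes[1:2] = 51 -> value 81 (1 byte(s))
  byte[2]=0x92 cont=1 payload=0x12=18: acc |= 18<<0 -> acc=18 shift=7
  byte[3]=0xF1 cont=1 payload=0x71=113: acc |= 113<<7 -> acc=14482 shift=14
  byte[4]=0x47 cont=0 payload=0x47=71: acc |= 71<<14 -> acc=1177746 shift=21 [end]
Varint 3: bytes[2:5] = 92 F1 47 -> value 1177746 (3 byte(s))
  byte[5]=0xB9 cont=1 payload=0x39=57: acc |= 57<<0 -> acc=57 shift=7
  byte[6]=0xAD cont=1 payload=0x2D=45: acc |= 45<<7 -> acc=5817 shift=14
  byte[7]=0xC3 cont=1 payload=0x43=67: acc |= 67<<14 -> acc=1103545 shift=21
  byte[8]=0x5C cont=0 payload=0x5C=92: acc |= 92<<21 -> acc=194041529 shift=28 [end]
Varint 4: bytes[5:9] = B9 AD C3 5C -> value 194041529 (4 byte(s))
  byte[9]=0xD9 cont=1 payload=0x59=89: acc |= 89<<0 -> acc=89 shift=7
  byte[10]=0x3F cont=0 payload=0x3F=63: acc |= 63<<7 -> acc=8153 shift=14 [end]
Varint 5: bytes[9:11] = D9 3F -> value 8153 (2 byte(s))
  byte[11]=0xC5 cont=1 payload=0x45=69: acc |= 69<<0 -> acc=69 shift=7
  byte[12]=0x2C cont=0 payload=0x2C=44: acc |= 44<<7 -> acc=5701 shift=14 [end]
Varint 6: bytes[11:13] = C5 2C -> value 5701 (2 byte(s))

Answer: 1 1 3 4 2 2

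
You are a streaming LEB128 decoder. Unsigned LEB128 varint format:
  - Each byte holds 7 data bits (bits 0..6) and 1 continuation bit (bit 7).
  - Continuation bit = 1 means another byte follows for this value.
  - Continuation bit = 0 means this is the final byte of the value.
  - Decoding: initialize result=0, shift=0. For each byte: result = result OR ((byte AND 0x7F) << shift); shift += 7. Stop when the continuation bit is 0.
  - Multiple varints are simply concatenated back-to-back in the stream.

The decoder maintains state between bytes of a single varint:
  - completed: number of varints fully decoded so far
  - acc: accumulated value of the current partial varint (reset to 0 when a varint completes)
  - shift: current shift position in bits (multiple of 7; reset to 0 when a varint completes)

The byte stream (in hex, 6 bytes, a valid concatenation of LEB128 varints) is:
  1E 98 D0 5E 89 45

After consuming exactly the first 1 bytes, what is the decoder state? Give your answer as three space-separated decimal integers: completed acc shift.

byte[0]=0x1E cont=0 payload=0x1E: varint #1 complete (value=30); reset -> completed=1 acc=0 shift=0

Answer: 1 0 0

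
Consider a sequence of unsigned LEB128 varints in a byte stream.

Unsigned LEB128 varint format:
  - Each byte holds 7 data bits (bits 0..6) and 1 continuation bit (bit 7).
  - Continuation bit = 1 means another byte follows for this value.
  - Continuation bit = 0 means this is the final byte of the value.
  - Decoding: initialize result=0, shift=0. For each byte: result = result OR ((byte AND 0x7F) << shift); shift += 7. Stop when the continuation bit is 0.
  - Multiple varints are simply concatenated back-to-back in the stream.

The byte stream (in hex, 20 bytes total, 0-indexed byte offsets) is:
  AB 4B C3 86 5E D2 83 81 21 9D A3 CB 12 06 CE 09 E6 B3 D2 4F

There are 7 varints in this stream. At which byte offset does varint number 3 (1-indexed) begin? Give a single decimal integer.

Answer: 5

Derivation:
  byte[0]=0xAB cont=1 payload=0x2B=43: acc |= 43<<0 -> acc=43 shift=7
  byte[1]=0x4B cont=0 payload=0x4B=75: acc |= 75<<7 -> acc=9643 shift=14 [end]
Varint 1: bytes[0:2] = AB 4B -> value 9643 (2 byte(s))
  byte[2]=0xC3 cont=1 payload=0x43=67: acc |= 67<<0 -> acc=67 shift=7
  byte[3]=0x86 cont=1 payload=0x06=6: acc |= 6<<7 -> acc=835 shift=14
  byte[4]=0x5E cont=0 payload=0x5E=94: acc |= 94<<14 -> acc=1540931 shift=21 [end]
Varint 2: bytes[2:5] = C3 86 5E -> value 1540931 (3 byte(s))
  byte[5]=0xD2 cont=1 payload=0x52=82: acc |= 82<<0 -> acc=82 shift=7
  byte[6]=0x83 cont=1 payload=0x03=3: acc |= 3<<7 -> acc=466 shift=14
  byte[7]=0x81 cont=1 payload=0x01=1: acc |= 1<<14 -> acc=16850 shift=21
  byte[8]=0x21 cont=0 payload=0x21=33: acc |= 33<<21 -> acc=69222866 shift=28 [end]
Varint 3: bytes[5:9] = D2 83 81 21 -> value 69222866 (4 byte(s))
  byte[9]=0x9D cont=1 payload=0x1D=29: acc |= 29<<0 -> acc=29 shift=7
  byte[10]=0xA3 cont=1 payload=0x23=35: acc |= 35<<7 -> acc=4509 shift=14
  byte[11]=0xCB cont=1 payload=0x4B=75: acc |= 75<<14 -> acc=1233309 shift=21
  byte[12]=0x12 cont=0 payload=0x12=18: acc |= 18<<21 -> acc=38982045 shift=28 [end]
Varint 4: bytes[9:13] = 9D A3 CB 12 -> value 38982045 (4 byte(s))
  byte[13]=0x06 cont=0 payload=0x06=6: acc |= 6<<0 -> acc=6 shift=7 [end]
Varint 5: bytes[13:14] = 06 -> value 6 (1 byte(s))
  byte[14]=0xCE cont=1 payload=0x4E=78: acc |= 78<<0 -> acc=78 shift=7
  byte[15]=0x09 cont=0 payload=0x09=9: acc |= 9<<7 -> acc=1230 shift=14 [end]
Varint 6: bytes[14:16] = CE 09 -> value 1230 (2 byte(s))
  byte[16]=0xE6 cont=1 payload=0x66=102: acc |= 102<<0 -> acc=102 shift=7
  byte[17]=0xB3 cont=1 payload=0x33=51: acc |= 51<<7 -> acc=6630 shift=14
  byte[18]=0xD2 cont=1 payload=0x52=82: acc |= 82<<14 -> acc=1350118 shift=21
  byte[19]=0x4F cont=0 payload=0x4F=79: acc |= 79<<21 -> acc=167025126 shift=28 [end]
Varint 7: bytes[16:20] = E6 B3 D2 4F -> value 167025126 (4 byte(s))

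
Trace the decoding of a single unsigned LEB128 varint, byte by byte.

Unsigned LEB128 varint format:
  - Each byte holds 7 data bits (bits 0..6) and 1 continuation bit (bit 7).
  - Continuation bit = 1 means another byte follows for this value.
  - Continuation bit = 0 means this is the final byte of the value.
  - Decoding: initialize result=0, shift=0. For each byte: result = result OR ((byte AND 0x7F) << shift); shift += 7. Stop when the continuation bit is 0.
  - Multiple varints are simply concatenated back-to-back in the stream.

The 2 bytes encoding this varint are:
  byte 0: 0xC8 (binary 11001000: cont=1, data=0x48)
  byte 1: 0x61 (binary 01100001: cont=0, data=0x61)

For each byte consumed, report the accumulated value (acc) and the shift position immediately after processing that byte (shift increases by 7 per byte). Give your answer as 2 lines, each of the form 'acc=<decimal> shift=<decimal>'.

Answer: acc=72 shift=7
acc=12488 shift=14

Derivation:
byte 0=0xC8: payload=0x48=72, contrib = 72<<0 = 72; acc -> 72, shift -> 7
byte 1=0x61: payload=0x61=97, contrib = 97<<7 = 12416; acc -> 12488, shift -> 14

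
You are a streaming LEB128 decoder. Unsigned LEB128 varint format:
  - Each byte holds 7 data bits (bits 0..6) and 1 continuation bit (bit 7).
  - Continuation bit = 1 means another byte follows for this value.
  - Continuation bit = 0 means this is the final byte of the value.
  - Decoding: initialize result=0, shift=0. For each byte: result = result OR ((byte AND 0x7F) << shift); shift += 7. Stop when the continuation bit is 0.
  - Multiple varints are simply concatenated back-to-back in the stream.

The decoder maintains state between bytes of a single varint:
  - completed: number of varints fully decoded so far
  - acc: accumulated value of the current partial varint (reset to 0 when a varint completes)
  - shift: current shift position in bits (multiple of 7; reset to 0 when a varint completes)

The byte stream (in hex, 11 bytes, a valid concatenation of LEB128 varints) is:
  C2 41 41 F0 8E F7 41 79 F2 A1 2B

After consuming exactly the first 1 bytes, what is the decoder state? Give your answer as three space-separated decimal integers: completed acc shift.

Answer: 0 66 7

Derivation:
byte[0]=0xC2 cont=1 payload=0x42: acc |= 66<<0 -> completed=0 acc=66 shift=7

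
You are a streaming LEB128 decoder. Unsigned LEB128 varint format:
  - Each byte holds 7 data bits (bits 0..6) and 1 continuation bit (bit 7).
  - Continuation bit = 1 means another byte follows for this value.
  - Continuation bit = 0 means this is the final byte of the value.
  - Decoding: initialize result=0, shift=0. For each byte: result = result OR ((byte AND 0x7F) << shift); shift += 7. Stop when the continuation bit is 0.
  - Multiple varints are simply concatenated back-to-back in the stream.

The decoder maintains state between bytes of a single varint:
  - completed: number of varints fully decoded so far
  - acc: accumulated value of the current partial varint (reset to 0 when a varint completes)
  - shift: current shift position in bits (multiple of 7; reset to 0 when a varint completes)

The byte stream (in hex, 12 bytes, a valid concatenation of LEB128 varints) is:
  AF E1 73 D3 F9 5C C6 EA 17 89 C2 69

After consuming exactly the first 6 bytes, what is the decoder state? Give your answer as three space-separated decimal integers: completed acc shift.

byte[0]=0xAF cont=1 payload=0x2F: acc |= 47<<0 -> completed=0 acc=47 shift=7
byte[1]=0xE1 cont=1 payload=0x61: acc |= 97<<7 -> completed=0 acc=12463 shift=14
byte[2]=0x73 cont=0 payload=0x73: varint #1 complete (value=1896623); reset -> completed=1 acc=0 shift=0
byte[3]=0xD3 cont=1 payload=0x53: acc |= 83<<0 -> completed=1 acc=83 shift=7
byte[4]=0xF9 cont=1 payload=0x79: acc |= 121<<7 -> completed=1 acc=15571 shift=14
byte[5]=0x5C cont=0 payload=0x5C: varint #2 complete (value=1522899); reset -> completed=2 acc=0 shift=0

Answer: 2 0 0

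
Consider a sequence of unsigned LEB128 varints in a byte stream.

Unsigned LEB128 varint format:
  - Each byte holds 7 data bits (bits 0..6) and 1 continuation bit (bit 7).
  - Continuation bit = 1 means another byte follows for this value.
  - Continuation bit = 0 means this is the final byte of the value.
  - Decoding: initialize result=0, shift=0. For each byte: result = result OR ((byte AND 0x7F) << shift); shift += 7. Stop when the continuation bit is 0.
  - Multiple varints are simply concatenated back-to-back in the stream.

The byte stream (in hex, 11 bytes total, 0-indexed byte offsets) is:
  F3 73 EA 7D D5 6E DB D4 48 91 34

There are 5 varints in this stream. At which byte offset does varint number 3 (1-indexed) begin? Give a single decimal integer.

  byte[0]=0xF3 cont=1 payload=0x73=115: acc |= 115<<0 -> acc=115 shift=7
  byte[1]=0x73 cont=0 payload=0x73=115: acc |= 115<<7 -> acc=14835 shift=14 [end]
Varint 1: bytes[0:2] = F3 73 -> value 14835 (2 byte(s))
  byte[2]=0xEA cont=1 payload=0x6A=106: acc |= 106<<0 -> acc=106 shift=7
  byte[3]=0x7D cont=0 payload=0x7D=125: acc |= 125<<7 -> acc=16106 shift=14 [end]
Varint 2: bytes[2:4] = EA 7D -> value 16106 (2 byte(s))
  byte[4]=0xD5 cont=1 payload=0x55=85: acc |= 85<<0 -> acc=85 shift=7
  byte[5]=0x6E cont=0 payload=0x6E=110: acc |= 110<<7 -> acc=14165 shift=14 [end]
Varint 3: bytes[4:6] = D5 6E -> value 14165 (2 byte(s))
  byte[6]=0xDB cont=1 payload=0x5B=91: acc |= 91<<0 -> acc=91 shift=7
  byte[7]=0xD4 cont=1 payload=0x54=84: acc |= 84<<7 -> acc=10843 shift=14
  byte[8]=0x48 cont=0 payload=0x48=72: acc |= 72<<14 -> acc=1190491 shift=21 [end]
Varint 4: bytes[6:9] = DB D4 48 -> value 1190491 (3 byte(s))
  byte[9]=0x91 cont=1 payload=0x11=17: acc |= 17<<0 -> acc=17 shift=7
  byte[10]=0x34 cont=0 payload=0x34=52: acc |= 52<<7 -> acc=6673 shift=14 [end]
Varint 5: bytes[9:11] = 91 34 -> value 6673 (2 byte(s))

Answer: 4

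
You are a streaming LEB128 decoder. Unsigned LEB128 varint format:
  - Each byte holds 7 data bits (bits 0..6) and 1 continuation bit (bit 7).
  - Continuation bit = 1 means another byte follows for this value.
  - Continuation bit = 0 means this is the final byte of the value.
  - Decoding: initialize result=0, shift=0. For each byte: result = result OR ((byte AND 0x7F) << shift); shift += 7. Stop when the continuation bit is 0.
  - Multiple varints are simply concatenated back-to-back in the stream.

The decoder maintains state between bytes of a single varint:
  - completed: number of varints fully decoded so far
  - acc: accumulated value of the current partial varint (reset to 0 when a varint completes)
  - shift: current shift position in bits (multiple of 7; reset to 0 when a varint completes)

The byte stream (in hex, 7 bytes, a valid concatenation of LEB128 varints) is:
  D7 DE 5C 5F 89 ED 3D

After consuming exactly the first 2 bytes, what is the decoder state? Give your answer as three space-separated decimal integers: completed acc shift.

byte[0]=0xD7 cont=1 payload=0x57: acc |= 87<<0 -> completed=0 acc=87 shift=7
byte[1]=0xDE cont=1 payload=0x5E: acc |= 94<<7 -> completed=0 acc=12119 shift=14

Answer: 0 12119 14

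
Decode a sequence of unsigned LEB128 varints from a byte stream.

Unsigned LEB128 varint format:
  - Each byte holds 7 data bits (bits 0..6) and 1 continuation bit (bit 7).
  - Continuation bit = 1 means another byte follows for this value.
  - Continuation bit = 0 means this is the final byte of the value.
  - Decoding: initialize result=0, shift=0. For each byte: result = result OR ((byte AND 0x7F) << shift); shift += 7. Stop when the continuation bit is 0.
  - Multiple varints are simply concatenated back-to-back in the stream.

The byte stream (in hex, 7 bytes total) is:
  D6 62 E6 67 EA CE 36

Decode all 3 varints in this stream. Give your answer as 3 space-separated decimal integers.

Answer: 12630 13286 894826

Derivation:
  byte[0]=0xD6 cont=1 payload=0x56=86: acc |= 86<<0 -> acc=86 shift=7
  byte[1]=0x62 cont=0 payload=0x62=98: acc |= 98<<7 -> acc=12630 shift=14 [end]
Varint 1: bytes[0:2] = D6 62 -> value 12630 (2 byte(s))
  byte[2]=0xE6 cont=1 payload=0x66=102: acc |= 102<<0 -> acc=102 shift=7
  byte[3]=0x67 cont=0 payload=0x67=103: acc |= 103<<7 -> acc=13286 shift=14 [end]
Varint 2: bytes[2:4] = E6 67 -> value 13286 (2 byte(s))
  byte[4]=0xEA cont=1 payload=0x6A=106: acc |= 106<<0 -> acc=106 shift=7
  byte[5]=0xCE cont=1 payload=0x4E=78: acc |= 78<<7 -> acc=10090 shift=14
  byte[6]=0x36 cont=0 payload=0x36=54: acc |= 54<<14 -> acc=894826 shift=21 [end]
Varint 3: bytes[4:7] = EA CE 36 -> value 894826 (3 byte(s))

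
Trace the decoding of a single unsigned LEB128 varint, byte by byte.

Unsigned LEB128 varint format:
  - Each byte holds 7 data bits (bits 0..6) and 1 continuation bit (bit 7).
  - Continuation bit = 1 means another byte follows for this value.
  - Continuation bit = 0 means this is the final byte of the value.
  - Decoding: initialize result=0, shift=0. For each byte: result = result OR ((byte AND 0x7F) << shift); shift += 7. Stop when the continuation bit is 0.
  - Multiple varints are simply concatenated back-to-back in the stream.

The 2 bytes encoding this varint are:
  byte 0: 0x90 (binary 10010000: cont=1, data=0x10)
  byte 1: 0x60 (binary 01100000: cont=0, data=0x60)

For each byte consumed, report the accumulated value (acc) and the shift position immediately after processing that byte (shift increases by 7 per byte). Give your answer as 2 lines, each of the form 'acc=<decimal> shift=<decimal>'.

byte 0=0x90: payload=0x10=16, contrib = 16<<0 = 16; acc -> 16, shift -> 7
byte 1=0x60: payload=0x60=96, contrib = 96<<7 = 12288; acc -> 12304, shift -> 14

Answer: acc=16 shift=7
acc=12304 shift=14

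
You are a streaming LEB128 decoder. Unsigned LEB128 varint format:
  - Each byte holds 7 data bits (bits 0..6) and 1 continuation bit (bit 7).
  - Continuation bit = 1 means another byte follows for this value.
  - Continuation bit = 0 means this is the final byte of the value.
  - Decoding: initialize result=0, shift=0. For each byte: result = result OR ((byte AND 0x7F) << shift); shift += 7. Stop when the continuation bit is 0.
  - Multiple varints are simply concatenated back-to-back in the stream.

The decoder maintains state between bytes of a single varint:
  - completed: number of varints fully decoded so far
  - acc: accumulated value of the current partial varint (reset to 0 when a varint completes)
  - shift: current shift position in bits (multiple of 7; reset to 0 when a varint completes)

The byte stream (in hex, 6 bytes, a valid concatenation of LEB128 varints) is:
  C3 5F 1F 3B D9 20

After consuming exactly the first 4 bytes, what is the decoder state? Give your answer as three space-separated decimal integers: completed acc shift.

Answer: 3 0 0

Derivation:
byte[0]=0xC3 cont=1 payload=0x43: acc |= 67<<0 -> completed=0 acc=67 shift=7
byte[1]=0x5F cont=0 payload=0x5F: varint #1 complete (value=12227); reset -> completed=1 acc=0 shift=0
byte[2]=0x1F cont=0 payload=0x1F: varint #2 complete (value=31); reset -> completed=2 acc=0 shift=0
byte[3]=0x3B cont=0 payload=0x3B: varint #3 complete (value=59); reset -> completed=3 acc=0 shift=0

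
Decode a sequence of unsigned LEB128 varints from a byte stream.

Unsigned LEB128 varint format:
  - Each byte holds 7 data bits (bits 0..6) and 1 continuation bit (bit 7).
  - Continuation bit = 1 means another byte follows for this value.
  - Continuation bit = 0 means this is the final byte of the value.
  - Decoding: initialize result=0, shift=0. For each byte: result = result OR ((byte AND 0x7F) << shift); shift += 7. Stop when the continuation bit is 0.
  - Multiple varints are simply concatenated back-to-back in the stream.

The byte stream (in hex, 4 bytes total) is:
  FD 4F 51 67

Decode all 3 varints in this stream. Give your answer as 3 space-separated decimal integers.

Answer: 10237 81 103

Derivation:
  byte[0]=0xFD cont=1 payload=0x7D=125: acc |= 125<<0 -> acc=125 shift=7
  byte[1]=0x4F cont=0 payload=0x4F=79: acc |= 79<<7 -> acc=10237 shift=14 [end]
Varint 1: bytes[0:2] = FD 4F -> value 10237 (2 byte(s))
  byte[2]=0x51 cont=0 payload=0x51=81: acc |= 81<<0 -> acc=81 shift=7 [end]
Varint 2: bytes[2:3] = 51 -> value 81 (1 byte(s))
  byte[3]=0x67 cont=0 payload=0x67=103: acc |= 103<<0 -> acc=103 shift=7 [end]
Varint 3: bytes[3:4] = 67 -> value 103 (1 byte(s))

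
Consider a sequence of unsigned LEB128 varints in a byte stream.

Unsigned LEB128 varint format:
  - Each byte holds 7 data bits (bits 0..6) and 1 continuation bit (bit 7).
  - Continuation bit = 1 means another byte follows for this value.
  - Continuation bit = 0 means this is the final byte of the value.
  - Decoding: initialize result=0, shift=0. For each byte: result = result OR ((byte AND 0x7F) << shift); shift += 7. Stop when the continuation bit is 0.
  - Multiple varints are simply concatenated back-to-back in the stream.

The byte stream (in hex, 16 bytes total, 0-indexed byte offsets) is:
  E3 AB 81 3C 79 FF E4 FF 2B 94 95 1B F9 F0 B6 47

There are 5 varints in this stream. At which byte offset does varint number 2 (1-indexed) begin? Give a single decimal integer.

Answer: 4

Derivation:
  byte[0]=0xE3 cont=1 payload=0x63=99: acc |= 99<<0 -> acc=99 shift=7
  byte[1]=0xAB cont=1 payload=0x2B=43: acc |= 43<<7 -> acc=5603 shift=14
  byte[2]=0x81 cont=1 payload=0x01=1: acc |= 1<<14 -> acc=21987 shift=21
  byte[3]=0x3C cont=0 payload=0x3C=60: acc |= 60<<21 -> acc=125851107 shift=28 [end]
Varint 1: bytes[0:4] = E3 AB 81 3C -> value 125851107 (4 byte(s))
  byte[4]=0x79 cont=0 payload=0x79=121: acc |= 121<<0 -> acc=121 shift=7 [end]
Varint 2: bytes[4:5] = 79 -> value 121 (1 byte(s))
  byte[5]=0xFF cont=1 payload=0x7F=127: acc |= 127<<0 -> acc=127 shift=7
  byte[6]=0xE4 cont=1 payload=0x64=100: acc |= 100<<7 -> acc=12927 shift=14
  byte[7]=0xFF cont=1 payload=0x7F=127: acc |= 127<<14 -> acc=2093695 shift=21
  byte[8]=0x2B cont=0 payload=0x2B=43: acc |= 43<<21 -> acc=92271231 shift=28 [end]
Varint 3: bytes[5:9] = FF E4 FF 2B -> value 92271231 (4 byte(s))
  byte[9]=0x94 cont=1 payload=0x14=20: acc |= 20<<0 -> acc=20 shift=7
  byte[10]=0x95 cont=1 payload=0x15=21: acc |= 21<<7 -> acc=2708 shift=14
  byte[11]=0x1B cont=0 payload=0x1B=27: acc |= 27<<14 -> acc=445076 shift=21 [end]
Varint 4: bytes[9:12] = 94 95 1B -> value 445076 (3 byte(s))
  byte[12]=0xF9 cont=1 payload=0x79=121: acc |= 121<<0 -> acc=121 shift=7
  byte[13]=0xF0 cont=1 payload=0x70=112: acc |= 112<<7 -> acc=14457 shift=14
  byte[14]=0xB6 cont=1 payload=0x36=54: acc |= 54<<14 -> acc=899193 shift=21
  byte[15]=0x47 cont=0 payload=0x47=71: acc |= 71<<21 -> acc=149796985 shift=28 [end]
Varint 5: bytes[12:16] = F9 F0 B6 47 -> value 149796985 (4 byte(s))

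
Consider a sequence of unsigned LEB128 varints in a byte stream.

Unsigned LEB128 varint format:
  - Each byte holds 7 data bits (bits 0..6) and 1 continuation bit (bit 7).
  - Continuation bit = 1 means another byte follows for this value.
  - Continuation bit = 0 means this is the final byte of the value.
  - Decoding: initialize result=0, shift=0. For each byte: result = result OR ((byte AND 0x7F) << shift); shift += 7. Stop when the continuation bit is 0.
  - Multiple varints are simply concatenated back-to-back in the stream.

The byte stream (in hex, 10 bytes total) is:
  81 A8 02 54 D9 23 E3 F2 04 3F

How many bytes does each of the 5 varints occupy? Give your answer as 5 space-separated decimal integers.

Answer: 3 1 2 3 1

Derivation:
  byte[0]=0x81 cont=1 payload=0x01=1: acc |= 1<<0 -> acc=1 shift=7
  byte[1]=0xA8 cont=1 payload=0x28=40: acc |= 40<<7 -> acc=5121 shift=14
  byte[2]=0x02 cont=0 payload=0x02=2: acc |= 2<<14 -> acc=37889 shift=21 [end]
Varint 1: bytes[0:3] = 81 A8 02 -> value 37889 (3 byte(s))
  byte[3]=0x54 cont=0 payload=0x54=84: acc |= 84<<0 -> acc=84 shift=7 [end]
Varint 2: bytes[3:4] = 54 -> value 84 (1 byte(s))
  byte[4]=0xD9 cont=1 payload=0x59=89: acc |= 89<<0 -> acc=89 shift=7
  byte[5]=0x23 cont=0 payload=0x23=35: acc |= 35<<7 -> acc=4569 shift=14 [end]
Varint 3: bytes[4:6] = D9 23 -> value 4569 (2 byte(s))
  byte[6]=0xE3 cont=1 payload=0x63=99: acc |= 99<<0 -> acc=99 shift=7
  byte[7]=0xF2 cont=1 payload=0x72=114: acc |= 114<<7 -> acc=14691 shift=14
  byte[8]=0x04 cont=0 payload=0x04=4: acc |= 4<<14 -> acc=80227 shift=21 [end]
Varint 4: bytes[6:9] = E3 F2 04 -> value 80227 (3 byte(s))
  byte[9]=0x3F cont=0 payload=0x3F=63: acc |= 63<<0 -> acc=63 shift=7 [end]
Varint 5: bytes[9:10] = 3F -> value 63 (1 byte(s))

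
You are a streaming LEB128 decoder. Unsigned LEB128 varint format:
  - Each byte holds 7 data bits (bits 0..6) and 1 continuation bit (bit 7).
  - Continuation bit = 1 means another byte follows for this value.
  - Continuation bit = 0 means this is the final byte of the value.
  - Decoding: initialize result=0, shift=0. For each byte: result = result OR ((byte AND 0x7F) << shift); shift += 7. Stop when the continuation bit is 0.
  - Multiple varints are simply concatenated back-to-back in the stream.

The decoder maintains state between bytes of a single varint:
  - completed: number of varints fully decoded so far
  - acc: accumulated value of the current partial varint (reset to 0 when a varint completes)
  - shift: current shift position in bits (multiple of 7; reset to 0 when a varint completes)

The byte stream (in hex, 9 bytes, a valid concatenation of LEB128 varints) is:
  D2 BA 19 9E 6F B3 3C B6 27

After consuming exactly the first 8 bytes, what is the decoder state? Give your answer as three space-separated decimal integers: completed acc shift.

Answer: 3 54 7

Derivation:
byte[0]=0xD2 cont=1 payload=0x52: acc |= 82<<0 -> completed=0 acc=82 shift=7
byte[1]=0xBA cont=1 payload=0x3A: acc |= 58<<7 -> completed=0 acc=7506 shift=14
byte[2]=0x19 cont=0 payload=0x19: varint #1 complete (value=417106); reset -> completed=1 acc=0 shift=0
byte[3]=0x9E cont=1 payload=0x1E: acc |= 30<<0 -> completed=1 acc=30 shift=7
byte[4]=0x6F cont=0 payload=0x6F: varint #2 complete (value=14238); reset -> completed=2 acc=0 shift=0
byte[5]=0xB3 cont=1 payload=0x33: acc |= 51<<0 -> completed=2 acc=51 shift=7
byte[6]=0x3C cont=0 payload=0x3C: varint #3 complete (value=7731); reset -> completed=3 acc=0 shift=0
byte[7]=0xB6 cont=1 payload=0x36: acc |= 54<<0 -> completed=3 acc=54 shift=7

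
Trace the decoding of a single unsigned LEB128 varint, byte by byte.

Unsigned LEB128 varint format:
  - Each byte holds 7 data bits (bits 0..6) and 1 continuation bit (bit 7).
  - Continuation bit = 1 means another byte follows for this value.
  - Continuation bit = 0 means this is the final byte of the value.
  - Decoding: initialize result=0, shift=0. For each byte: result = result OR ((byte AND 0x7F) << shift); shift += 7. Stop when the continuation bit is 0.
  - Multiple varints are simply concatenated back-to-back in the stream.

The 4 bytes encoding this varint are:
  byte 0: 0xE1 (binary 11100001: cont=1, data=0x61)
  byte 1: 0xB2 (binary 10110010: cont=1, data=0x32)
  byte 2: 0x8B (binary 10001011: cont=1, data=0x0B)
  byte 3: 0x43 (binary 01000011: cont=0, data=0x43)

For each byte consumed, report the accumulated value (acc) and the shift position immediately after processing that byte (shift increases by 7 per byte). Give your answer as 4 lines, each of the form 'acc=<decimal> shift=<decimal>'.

byte 0=0xE1: payload=0x61=97, contrib = 97<<0 = 97; acc -> 97, shift -> 7
byte 1=0xB2: payload=0x32=50, contrib = 50<<7 = 6400; acc -> 6497, shift -> 14
byte 2=0x8B: payload=0x0B=11, contrib = 11<<14 = 180224; acc -> 186721, shift -> 21
byte 3=0x43: payload=0x43=67, contrib = 67<<21 = 140509184; acc -> 140695905, shift -> 28

Answer: acc=97 shift=7
acc=6497 shift=14
acc=186721 shift=21
acc=140695905 shift=28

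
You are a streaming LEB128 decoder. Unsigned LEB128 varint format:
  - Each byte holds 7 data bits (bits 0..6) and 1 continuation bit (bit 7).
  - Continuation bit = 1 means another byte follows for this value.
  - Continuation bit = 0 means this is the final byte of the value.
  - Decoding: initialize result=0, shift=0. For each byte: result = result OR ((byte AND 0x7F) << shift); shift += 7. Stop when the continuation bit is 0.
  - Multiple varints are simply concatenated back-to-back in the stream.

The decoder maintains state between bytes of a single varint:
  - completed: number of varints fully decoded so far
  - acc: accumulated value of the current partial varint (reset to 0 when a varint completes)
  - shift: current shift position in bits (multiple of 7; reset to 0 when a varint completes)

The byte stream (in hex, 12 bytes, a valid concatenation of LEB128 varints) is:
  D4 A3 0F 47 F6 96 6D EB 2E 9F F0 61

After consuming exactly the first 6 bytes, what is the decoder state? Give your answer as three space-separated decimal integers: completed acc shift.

byte[0]=0xD4 cont=1 payload=0x54: acc |= 84<<0 -> completed=0 acc=84 shift=7
byte[1]=0xA3 cont=1 payload=0x23: acc |= 35<<7 -> completed=0 acc=4564 shift=14
byte[2]=0x0F cont=0 payload=0x0F: varint #1 complete (value=250324); reset -> completed=1 acc=0 shift=0
byte[3]=0x47 cont=0 payload=0x47: varint #2 complete (value=71); reset -> completed=2 acc=0 shift=0
byte[4]=0xF6 cont=1 payload=0x76: acc |= 118<<0 -> completed=2 acc=118 shift=7
byte[5]=0x96 cont=1 payload=0x16: acc |= 22<<7 -> completed=2 acc=2934 shift=14

Answer: 2 2934 14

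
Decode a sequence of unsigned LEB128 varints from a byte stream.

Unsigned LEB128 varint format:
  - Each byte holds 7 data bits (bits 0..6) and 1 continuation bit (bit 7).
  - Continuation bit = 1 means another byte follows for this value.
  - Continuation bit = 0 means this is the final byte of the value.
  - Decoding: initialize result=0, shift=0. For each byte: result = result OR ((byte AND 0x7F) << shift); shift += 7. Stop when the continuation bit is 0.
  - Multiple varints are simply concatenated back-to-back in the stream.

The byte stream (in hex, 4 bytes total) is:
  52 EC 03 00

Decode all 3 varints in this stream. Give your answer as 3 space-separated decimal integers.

Answer: 82 492 0

Derivation:
  byte[0]=0x52 cont=0 payload=0x52=82: acc |= 82<<0 -> acc=82 shift=7 [end]
Varint 1: bytes[0:1] = 52 -> value 82 (1 byte(s))
  byte[1]=0xEC cont=1 payload=0x6C=108: acc |= 108<<0 -> acc=108 shift=7
  byte[2]=0x03 cont=0 payload=0x03=3: acc |= 3<<7 -> acc=492 shift=14 [end]
Varint 2: bytes[1:3] = EC 03 -> value 492 (2 byte(s))
  byte[3]=0x00 cont=0 payload=0x00=0: acc |= 0<<0 -> acc=0 shift=7 [end]
Varint 3: bytes[3:4] = 00 -> value 0 (1 byte(s))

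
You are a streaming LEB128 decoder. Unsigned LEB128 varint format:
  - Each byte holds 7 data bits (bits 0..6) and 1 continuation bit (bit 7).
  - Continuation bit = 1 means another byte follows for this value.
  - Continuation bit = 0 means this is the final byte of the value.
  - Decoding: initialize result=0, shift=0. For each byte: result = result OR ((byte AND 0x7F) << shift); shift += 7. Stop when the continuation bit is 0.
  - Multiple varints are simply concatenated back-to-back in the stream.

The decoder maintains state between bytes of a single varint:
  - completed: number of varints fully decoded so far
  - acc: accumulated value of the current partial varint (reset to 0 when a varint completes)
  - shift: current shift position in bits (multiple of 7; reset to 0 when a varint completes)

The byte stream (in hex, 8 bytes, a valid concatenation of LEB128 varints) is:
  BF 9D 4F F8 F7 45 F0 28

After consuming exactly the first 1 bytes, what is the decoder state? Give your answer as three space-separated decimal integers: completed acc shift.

byte[0]=0xBF cont=1 payload=0x3F: acc |= 63<<0 -> completed=0 acc=63 shift=7

Answer: 0 63 7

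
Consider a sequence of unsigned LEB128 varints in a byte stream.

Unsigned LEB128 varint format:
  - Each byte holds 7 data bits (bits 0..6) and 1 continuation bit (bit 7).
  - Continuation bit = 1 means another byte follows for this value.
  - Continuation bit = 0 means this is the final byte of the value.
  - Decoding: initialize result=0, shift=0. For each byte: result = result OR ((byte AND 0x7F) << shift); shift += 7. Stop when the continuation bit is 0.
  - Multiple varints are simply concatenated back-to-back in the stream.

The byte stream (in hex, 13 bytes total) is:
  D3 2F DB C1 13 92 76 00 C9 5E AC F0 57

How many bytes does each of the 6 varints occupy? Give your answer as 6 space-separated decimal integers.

Answer: 2 3 2 1 2 3

Derivation:
  byte[0]=0xD3 cont=1 payload=0x53=83: acc |= 83<<0 -> acc=83 shift=7
  byte[1]=0x2F cont=0 payload=0x2F=47: acc |= 47<<7 -> acc=6099 shift=14 [end]
Varint 1: bytes[0:2] = D3 2F -> value 6099 (2 byte(s))
  byte[2]=0xDB cont=1 payload=0x5B=91: acc |= 91<<0 -> acc=91 shift=7
  byte[3]=0xC1 cont=1 payload=0x41=65: acc |= 65<<7 -> acc=8411 shift=14
  byte[4]=0x13 cont=0 payload=0x13=19: acc |= 19<<14 -> acc=319707 shift=21 [end]
Varint 2: bytes[2:5] = DB C1 13 -> value 319707 (3 byte(s))
  byte[5]=0x92 cont=1 payload=0x12=18: acc |= 18<<0 -> acc=18 shift=7
  byte[6]=0x76 cont=0 payload=0x76=118: acc |= 118<<7 -> acc=15122 shift=14 [end]
Varint 3: bytes[5:7] = 92 76 -> value 15122 (2 byte(s))
  byte[7]=0x00 cont=0 payload=0x00=0: acc |= 0<<0 -> acc=0 shift=7 [end]
Varint 4: bytes[7:8] = 00 -> value 0 (1 byte(s))
  byte[8]=0xC9 cont=1 payload=0x49=73: acc |= 73<<0 -> acc=73 shift=7
  byte[9]=0x5E cont=0 payload=0x5E=94: acc |= 94<<7 -> acc=12105 shift=14 [end]
Varint 5: bytes[8:10] = C9 5E -> value 12105 (2 byte(s))
  byte[10]=0xAC cont=1 payload=0x2C=44: acc |= 44<<0 -> acc=44 shift=7
  byte[11]=0xF0 cont=1 payload=0x70=112: acc |= 112<<7 -> acc=14380 shift=14
  byte[12]=0x57 cont=0 payload=0x57=87: acc |= 87<<14 -> acc=1439788 shift=21 [end]
Varint 6: bytes[10:13] = AC F0 57 -> value 1439788 (3 byte(s))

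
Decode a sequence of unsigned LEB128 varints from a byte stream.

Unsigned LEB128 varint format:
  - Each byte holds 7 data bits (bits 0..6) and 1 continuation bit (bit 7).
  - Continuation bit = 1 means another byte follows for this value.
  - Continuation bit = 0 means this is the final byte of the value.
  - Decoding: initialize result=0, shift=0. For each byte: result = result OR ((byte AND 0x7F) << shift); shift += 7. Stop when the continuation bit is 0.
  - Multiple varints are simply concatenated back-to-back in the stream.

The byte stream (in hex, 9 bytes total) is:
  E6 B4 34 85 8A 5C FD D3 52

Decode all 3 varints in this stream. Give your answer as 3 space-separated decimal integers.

  byte[0]=0xE6 cont=1 payload=0x66=102: acc |= 102<<0 -> acc=102 shift=7
  byte[1]=0xB4 cont=1 payload=0x34=52: acc |= 52<<7 -> acc=6758 shift=14
  byte[2]=0x34 cont=0 payload=0x34=52: acc |= 52<<14 -> acc=858726 shift=21 [end]
Varint 1: bytes[0:3] = E6 B4 34 -> value 858726 (3 byte(s))
  byte[3]=0x85 cont=1 payload=0x05=5: acc |= 5<<0 -> acc=5 shift=7
  byte[4]=0x8A cont=1 payload=0x0A=10: acc |= 10<<7 -> acc=1285 shift=14
  byte[5]=0x5C cont=0 payload=0x5C=92: acc |= 92<<14 -> acc=1508613 shift=21 [end]
Varint 2: bytes[3:6] = 85 8A 5C -> value 1508613 (3 byte(s))
  byte[6]=0xFD cont=1 payload=0x7D=125: acc |= 125<<0 -> acc=125 shift=7
  byte[7]=0xD3 cont=1 payload=0x53=83: acc |= 83<<7 -> acc=10749 shift=14
  byte[8]=0x52 cont=0 payload=0x52=82: acc |= 82<<14 -> acc=1354237 shift=21 [end]
Varint 3: bytes[6:9] = FD D3 52 -> value 1354237 (3 byte(s))

Answer: 858726 1508613 1354237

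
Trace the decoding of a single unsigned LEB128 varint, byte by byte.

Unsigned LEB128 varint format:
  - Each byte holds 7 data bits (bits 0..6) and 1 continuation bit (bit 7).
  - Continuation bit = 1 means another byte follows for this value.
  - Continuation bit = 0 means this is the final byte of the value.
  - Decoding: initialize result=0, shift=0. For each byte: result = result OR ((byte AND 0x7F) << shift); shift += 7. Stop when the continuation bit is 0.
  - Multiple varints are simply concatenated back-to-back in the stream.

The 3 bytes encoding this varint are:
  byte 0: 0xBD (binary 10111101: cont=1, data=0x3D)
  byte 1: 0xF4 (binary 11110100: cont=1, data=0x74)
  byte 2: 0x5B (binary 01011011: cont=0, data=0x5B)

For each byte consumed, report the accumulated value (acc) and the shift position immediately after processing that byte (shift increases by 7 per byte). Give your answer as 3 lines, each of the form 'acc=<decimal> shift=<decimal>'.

Answer: acc=61 shift=7
acc=14909 shift=14
acc=1505853 shift=21

Derivation:
byte 0=0xBD: payload=0x3D=61, contrib = 61<<0 = 61; acc -> 61, shift -> 7
byte 1=0xF4: payload=0x74=116, contrib = 116<<7 = 14848; acc -> 14909, shift -> 14
byte 2=0x5B: payload=0x5B=91, contrib = 91<<14 = 1490944; acc -> 1505853, shift -> 21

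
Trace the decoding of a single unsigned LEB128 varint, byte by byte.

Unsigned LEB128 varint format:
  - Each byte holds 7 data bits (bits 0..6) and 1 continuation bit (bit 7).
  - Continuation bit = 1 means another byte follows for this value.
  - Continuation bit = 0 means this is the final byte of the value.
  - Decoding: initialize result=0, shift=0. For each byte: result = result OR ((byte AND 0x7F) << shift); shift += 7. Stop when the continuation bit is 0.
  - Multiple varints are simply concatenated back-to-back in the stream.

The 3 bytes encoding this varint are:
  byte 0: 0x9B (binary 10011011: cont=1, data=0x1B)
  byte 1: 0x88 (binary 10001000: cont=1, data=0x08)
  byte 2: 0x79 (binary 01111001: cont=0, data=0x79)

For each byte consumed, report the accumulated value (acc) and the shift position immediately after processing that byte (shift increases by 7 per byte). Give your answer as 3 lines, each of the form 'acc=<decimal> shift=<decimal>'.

byte 0=0x9B: payload=0x1B=27, contrib = 27<<0 = 27; acc -> 27, shift -> 7
byte 1=0x88: payload=0x08=8, contrib = 8<<7 = 1024; acc -> 1051, shift -> 14
byte 2=0x79: payload=0x79=121, contrib = 121<<14 = 1982464; acc -> 1983515, shift -> 21

Answer: acc=27 shift=7
acc=1051 shift=14
acc=1983515 shift=21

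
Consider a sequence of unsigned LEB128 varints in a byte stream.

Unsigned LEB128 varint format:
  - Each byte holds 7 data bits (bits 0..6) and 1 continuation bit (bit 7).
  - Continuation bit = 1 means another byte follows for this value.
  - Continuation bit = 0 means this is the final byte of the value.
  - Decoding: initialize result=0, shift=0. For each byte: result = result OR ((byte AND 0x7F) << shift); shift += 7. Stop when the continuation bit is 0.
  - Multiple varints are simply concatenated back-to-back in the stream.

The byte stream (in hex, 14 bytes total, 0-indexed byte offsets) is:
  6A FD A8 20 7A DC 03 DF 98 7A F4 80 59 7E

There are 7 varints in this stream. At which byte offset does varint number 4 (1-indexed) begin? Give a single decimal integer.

Answer: 5

Derivation:
  byte[0]=0x6A cont=0 payload=0x6A=106: acc |= 106<<0 -> acc=106 shift=7 [end]
Varint 1: bytes[0:1] = 6A -> value 106 (1 byte(s))
  byte[1]=0xFD cont=1 payload=0x7D=125: acc |= 125<<0 -> acc=125 shift=7
  byte[2]=0xA8 cont=1 payload=0x28=40: acc |= 40<<7 -> acc=5245 shift=14
  byte[3]=0x20 cont=0 payload=0x20=32: acc |= 32<<14 -> acc=529533 shift=21 [end]
Varint 2: bytes[1:4] = FD A8 20 -> value 529533 (3 byte(s))
  byte[4]=0x7A cont=0 payload=0x7A=122: acc |= 122<<0 -> acc=122 shift=7 [end]
Varint 3: bytes[4:5] = 7A -> value 122 (1 byte(s))
  byte[5]=0xDC cont=1 payload=0x5C=92: acc |= 92<<0 -> acc=92 shift=7
  byte[6]=0x03 cont=0 payload=0x03=3: acc |= 3<<7 -> acc=476 shift=14 [end]
Varint 4: bytes[5:7] = DC 03 -> value 476 (2 byte(s))
  byte[7]=0xDF cont=1 payload=0x5F=95: acc |= 95<<0 -> acc=95 shift=7
  byte[8]=0x98 cont=1 payload=0x18=24: acc |= 24<<7 -> acc=3167 shift=14
  byte[9]=0x7A cont=0 payload=0x7A=122: acc |= 122<<14 -> acc=2002015 shift=21 [end]
Varint 5: bytes[7:10] = DF 98 7A -> value 2002015 (3 byte(s))
  byte[10]=0xF4 cont=1 payload=0x74=116: acc |= 116<<0 -> acc=116 shift=7
  byte[11]=0x80 cont=1 payload=0x00=0: acc |= 0<<7 -> acc=116 shift=14
  byte[12]=0x59 cont=0 payload=0x59=89: acc |= 89<<14 -> acc=1458292 shift=21 [end]
Varint 6: bytes[10:13] = F4 80 59 -> value 1458292 (3 byte(s))
  byte[13]=0x7E cont=0 payload=0x7E=126: acc |= 126<<0 -> acc=126 shift=7 [end]
Varint 7: bytes[13:14] = 7E -> value 126 (1 byte(s))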